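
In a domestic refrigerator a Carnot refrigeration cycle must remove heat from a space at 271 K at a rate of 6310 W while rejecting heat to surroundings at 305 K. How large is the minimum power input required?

Carnot COP: COP_R = T_C/(T_H − T_C) = 271.00/34.00 = 7.9706.
W = Q_C/COP_R = 6310/7.9706 = 792 W.

Ẇ_in ≈ 792 W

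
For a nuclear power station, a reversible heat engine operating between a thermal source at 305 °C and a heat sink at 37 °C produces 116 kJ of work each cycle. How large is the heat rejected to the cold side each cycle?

T_H = 305 °C → 305 + 273.15 = 578.15 K.
T_C = 37 °C → 37 + 273.15 = 310.15 K.
The Carnot efficiency is η = 1 − T_C/T_H = 1 − 310.15/578.15 = 0.4635.
Since Q_C/Q_H = T_C/T_H and Q_H = W/η, Q_C = W·T_C/(T_H − T_C) = 116 × 310.15/268.00 = 134 kJ.

Q_C ≈ 134 kJ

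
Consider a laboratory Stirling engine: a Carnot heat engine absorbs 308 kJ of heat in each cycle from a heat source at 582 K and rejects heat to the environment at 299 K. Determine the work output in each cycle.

Since the cycle is reversible, η = 1 − T_C/T_H = 1 − 299.00/582.00 = 0.4863.
W = η·Q_H = 0.4863 × 308 = 150 kJ.

W ≈ 150 kJ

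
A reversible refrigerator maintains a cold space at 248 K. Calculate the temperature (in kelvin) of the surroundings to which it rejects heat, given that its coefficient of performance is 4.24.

COP_R = T_C/(T_H − T_C) ⇒ T_H = T_C·(1 + 1/COP_R) = 248.00 × (1 + 1/4.24) = 306 K.

T_H ≈ 306 K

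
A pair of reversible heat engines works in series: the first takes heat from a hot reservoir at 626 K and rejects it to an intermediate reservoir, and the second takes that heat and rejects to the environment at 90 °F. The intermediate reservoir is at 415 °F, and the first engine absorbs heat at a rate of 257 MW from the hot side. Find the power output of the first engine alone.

Ẇ₁ ≈ 57.51 MW

T_C = 90 °F → (90 − 32) × 5/9 = 32.22 °C = 305.37 K.
T_m = 415 °F → (415 − 32) × 5/9 = 212.78 °C = 485.93 K.
First-stage efficiency η₁ = 1 − T_m/T_H = 1 − 485.93/626.00 = 0.2238.
W₁ = η₁·Q_H = 0.2238 × 257 = 57.51 MW.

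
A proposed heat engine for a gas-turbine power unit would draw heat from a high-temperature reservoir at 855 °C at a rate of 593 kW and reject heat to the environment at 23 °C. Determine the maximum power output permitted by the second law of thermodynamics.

T_H = 855 °C → 855 + 273.15 = 1128.15 K.
T_C = 23 °C → 23 + 273.15 = 296.15 K.
No engine can exceed the Carnot limit: η_max = 1 − T_C/T_H = 1 − 296.15/1128.15 = 0.7375.
W_max = η_max · Q_H = 0.7375 × 593 = 437.3 kW.

Ẇ_max ≈ 437.3 kW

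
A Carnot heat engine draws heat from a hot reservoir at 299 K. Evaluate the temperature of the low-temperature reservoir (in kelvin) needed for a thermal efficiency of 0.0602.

From η = 1 − T_C/T_H, T_C = T_H·(1 − η) = 299.00 × (1 − 0.0602) = 281 K.

T_C ≈ 281 K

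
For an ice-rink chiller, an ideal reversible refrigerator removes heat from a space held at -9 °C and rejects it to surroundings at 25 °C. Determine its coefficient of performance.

T_H = 25 °C → 25 + 273.15 = 298.15 K.
T_C = -9 °C → -9 + 273.15 = 264.15 K.
Carnot COP: COP_R = T_C/(T_H − T_C) = 264.15/(298.15 − 264.15) = 7.77.

COP_R ≈ 7.77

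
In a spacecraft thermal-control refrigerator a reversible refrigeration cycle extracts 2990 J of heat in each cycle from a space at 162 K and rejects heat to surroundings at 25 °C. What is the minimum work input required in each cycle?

T_H = 25 °C → 25 + 273.15 = 298.15 K.
The reversible coefficient of performance is COP_R = T_C/(T_H − T_C) = 162.00/136.15 = 1.1899.
W = Q_C/COP_R = 2990/1.1899 = 2510 J.

W_in ≈ 2510 J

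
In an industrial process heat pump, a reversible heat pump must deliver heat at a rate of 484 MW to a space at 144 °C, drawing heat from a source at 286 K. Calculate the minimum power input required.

Ẇ_in ≈ 152.2 MW

T_H = 144 °C → 144 + 273.15 = 417.15 K.
The Carnot heat-pump COP is COP_HP = T_H/(T_H − T_C) = 417.15/131.15 = 3.1807.
W = Q_H/COP_HP = 484/3.1807 = 152.2 MW.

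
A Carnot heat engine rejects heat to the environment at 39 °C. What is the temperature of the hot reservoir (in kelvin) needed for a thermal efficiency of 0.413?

T_H ≈ 532 K

T_C = 39 °C → 39 + 273.15 = 312.15 K.
From η = 1 − T_C/T_H, solving for T_H gives T_H = T_C/(1 − η) = 312.15/(1 − 0.413) = 532 K.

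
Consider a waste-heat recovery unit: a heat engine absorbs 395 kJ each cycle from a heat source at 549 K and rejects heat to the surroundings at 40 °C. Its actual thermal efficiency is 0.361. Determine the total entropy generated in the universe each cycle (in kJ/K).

T_C = 40 °C → 40 + 273.15 = 313.15 K.
W = η·Q_H = 0.361 × 395 = 142.6 kJ, so Q_C = Q_H − W = 252.4 kJ.
Entropy balance on the reservoirs: −Q_H/T_H = -0.7195 kJ/K, +Q_C/T_C = 0.8060 kJ/K.
ΔS_univ = −Q_H/T_H + Q_C/T_C = 0.0865 kJ/K (> 0, since η = 0.361 < η_Carnot = 0.430).

ΔS_univ ≈ 0.0865 kJ/K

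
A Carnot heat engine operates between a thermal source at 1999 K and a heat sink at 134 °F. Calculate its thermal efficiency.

η ≈ 0.8350

T_C = 134 °F → (134 − 32) × 5/9 = 56.67 °C = 329.82 K.
η_rev = 1 − T_C/T_H = 1 − 329.82/1999.00 = 0.8350.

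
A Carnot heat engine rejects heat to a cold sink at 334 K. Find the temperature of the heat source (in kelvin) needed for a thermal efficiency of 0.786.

From η = 1 − T_C/T_H, solving for T_H gives T_H = T_C/(1 − η) = 334.00/(1 − 0.786) = 1560 K.

T_H ≈ 1560 K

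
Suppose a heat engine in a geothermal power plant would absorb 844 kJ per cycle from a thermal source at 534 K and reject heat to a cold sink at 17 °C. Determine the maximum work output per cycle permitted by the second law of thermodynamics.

T_C = 17 °C → 17 + 273.15 = 290.15 K.
No engine can exceed the Carnot limit: η_max = 1 − T_C/T_H = 1 − 290.15/534.00 = 0.4566.
W_max = η_max · Q_H = 0.4566 × 844 = 385 kJ.

W_max ≈ 385 kJ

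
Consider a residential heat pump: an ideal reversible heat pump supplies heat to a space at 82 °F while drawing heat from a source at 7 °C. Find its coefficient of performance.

T_H = 82 °F → (82 − 32) × 5/9 = 27.78 °C = 300.93 K.
T_C = 7 °C → 7 + 273.15 = 280.15 K.
COP_HP = T_H/(T_H − T_C) = 300.93/(300.93 − 280.15) = 14.48.

COP_HP ≈ 14.48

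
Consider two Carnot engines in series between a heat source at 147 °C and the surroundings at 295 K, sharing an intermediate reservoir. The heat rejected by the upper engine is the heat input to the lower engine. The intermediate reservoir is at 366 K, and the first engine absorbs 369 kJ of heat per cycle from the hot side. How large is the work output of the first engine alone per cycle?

T_H = 147 °C → 147 + 273.15 = 420.15 K.
First-stage efficiency η₁ = 1 − T_m/T_H = 1 − 366.00/420.15 = 0.1289.
W₁ = η₁·Q_H = 0.1289 × 369 = 47.56 kJ.

W₁ ≈ 47.56 kJ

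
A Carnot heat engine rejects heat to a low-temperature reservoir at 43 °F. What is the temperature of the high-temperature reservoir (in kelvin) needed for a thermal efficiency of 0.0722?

T_C = 43 °F → (43 − 32) × 5/9 = 6.11 °C = 279.26 K.
From η = 1 − T_C/T_H, solving for T_H gives T_H = T_C/(1 − η) = 279.26/(1 − 0.0722) = 301 K.

T_H ≈ 301 K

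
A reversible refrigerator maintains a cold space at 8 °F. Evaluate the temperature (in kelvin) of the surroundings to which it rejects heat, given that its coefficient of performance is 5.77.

T_C = 8 °F → (8 − 32) × 5/9 = -13.33 °C = 259.82 K.
COP_R = T_C/(T_H − T_C) ⇒ T_H = T_C·(1 + 1/COP_R) = 259.82 × (1 + 1/5.77) = 305 K.

T_H ≈ 305 K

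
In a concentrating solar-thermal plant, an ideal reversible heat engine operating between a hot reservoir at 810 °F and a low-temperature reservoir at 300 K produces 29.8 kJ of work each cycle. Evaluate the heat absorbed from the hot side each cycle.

T_H = 810 °F → (810 − 32) × 5/9 = 432.22 °C = 705.37 K.
Carnot efficiency: η = 1 − T_C/T_H = 1 − 300.00/705.37 = 0.5747.
Q_H = W/η = 29.8/0.5747 = 51.9 kJ.

Q_H ≈ 51.9 kJ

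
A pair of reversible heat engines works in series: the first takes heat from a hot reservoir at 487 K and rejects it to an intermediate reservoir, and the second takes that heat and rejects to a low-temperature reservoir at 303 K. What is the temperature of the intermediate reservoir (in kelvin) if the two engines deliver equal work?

For reversible stages Q_m = Q_H·(T_m/T_H). Setting W₁ = Q_H(1 − T_m/T_H) equal to W₂ = Q_m(1 − T_C/T_m) = Q_H·(T_m − T_C)/T_H gives T_H − T_m = T_m − T_C, so T_m = (T_H + T_C)/2 = (487.00 + 303.00)/2 = 395 K.

T_m ≈ 395 K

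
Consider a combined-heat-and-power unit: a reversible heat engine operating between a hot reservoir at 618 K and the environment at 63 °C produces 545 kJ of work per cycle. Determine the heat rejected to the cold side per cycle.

T_C = 63 °C → 63 + 273.15 = 336.15 K.
The Carnot efficiency is η = 1 − T_C/T_H = 1 − 336.15/618.00 = 0.4561.
Since Q_C/Q_H = T_C/T_H and Q_H = W/η, Q_C = W·T_C/(T_H − T_C) = 545 × 336.15/281.85 = 650 kJ.

Q_C ≈ 650 kJ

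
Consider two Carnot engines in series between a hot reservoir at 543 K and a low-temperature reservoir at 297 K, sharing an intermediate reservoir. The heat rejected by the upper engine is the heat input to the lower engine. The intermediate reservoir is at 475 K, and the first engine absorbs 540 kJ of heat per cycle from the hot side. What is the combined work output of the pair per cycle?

W_total ≈ 245 kJ

Two reversible stages in series are equivalent to a single Carnot engine between T_H and T_C, so η_total = 1 − T_C/T_H = 1 − 297.00/543.00 = 0.4530.
W_total = η_total · Q_H = 0.4530 × 540 = 245 kJ.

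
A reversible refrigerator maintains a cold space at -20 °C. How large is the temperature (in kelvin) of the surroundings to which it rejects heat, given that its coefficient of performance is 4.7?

T_C = -20 °C → -20 + 273.15 = 253.15 K.
COP_R = T_C/(T_H − T_C) ⇒ T_H = T_C·(1 + 1/COP_R) = 253.15 × (1 + 1/4.7) = 307 K.

T_H ≈ 307 K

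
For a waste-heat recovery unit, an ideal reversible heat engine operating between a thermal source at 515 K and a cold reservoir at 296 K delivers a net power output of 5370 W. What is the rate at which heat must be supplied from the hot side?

Q̇_H ≈ 12600 W

Carnot efficiency: η = 1 − T_C/T_H = 1 − 296.00/515.00 = 0.4252.
Q_H = W/η = 5370/0.4252 = 12600 W.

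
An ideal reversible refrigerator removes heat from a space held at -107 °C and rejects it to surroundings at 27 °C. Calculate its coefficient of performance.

COP_R ≈ 1.24

T_H = 27 °C → 27 + 273.15 = 300.15 K.
T_C = -107 °C → -107 + 273.15 = 166.15 K.
Carnot COP: COP_R = T_C/(T_H − T_C) = 166.15/(300.15 − 166.15) = 1.24.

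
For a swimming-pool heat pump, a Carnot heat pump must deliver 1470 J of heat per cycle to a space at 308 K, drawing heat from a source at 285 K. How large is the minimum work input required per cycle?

W_in ≈ 109.8 J

Reversible heating COP: COP_HP = T_H/(T_H − T_C) = 308.00/23.00 = 13.3913.
W = Q_H/COP_HP = 1470/13.3913 = 109.8 J.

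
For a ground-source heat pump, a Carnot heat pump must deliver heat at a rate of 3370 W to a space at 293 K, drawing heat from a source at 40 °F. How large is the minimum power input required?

T_C = 40 °F → (40 − 32) × 5/9 = 4.44 °C = 277.59 K.
COP_HP = T_H/(T_H − T_C) = 293.00/15.41 = 19.0191.
W = Q_H/COP_HP = 3370/19.0191 = 177.2 W.

Ẇ_in ≈ 177.2 W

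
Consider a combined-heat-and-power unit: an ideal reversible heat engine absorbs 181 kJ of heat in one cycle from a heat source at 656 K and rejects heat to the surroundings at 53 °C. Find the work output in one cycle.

T_C = 53 °C → 53 + 273.15 = 326.15 K.
η_rev = 1 − T_C/T_H = 1 − 326.15/656.00 = 0.5028.
W = η·Q_H = 0.5028 × 181 = 91.0 kJ.

W ≈ 91.0 kJ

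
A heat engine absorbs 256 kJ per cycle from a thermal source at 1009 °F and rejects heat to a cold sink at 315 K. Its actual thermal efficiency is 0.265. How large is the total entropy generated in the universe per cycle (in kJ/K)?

T_H = 1009 °F → (1009 − 32) × 5/9 = 542.78 °C = 815.93 K.
W = η·Q_H = 0.265 × 256 = 67.84 kJ, so Q_C = Q_H − W = 188.2 kJ.
Entropy balance on the reservoirs: −Q_H/T_H = -0.3138 kJ/K, +Q_C/T_C = 0.5973 kJ/K.
ΔS_univ = −Q_H/T_H + Q_C/T_C = 0.284 kJ/K (> 0, since η = 0.265 < η_Carnot = 0.614).

ΔS_univ ≈ 0.284 kJ/K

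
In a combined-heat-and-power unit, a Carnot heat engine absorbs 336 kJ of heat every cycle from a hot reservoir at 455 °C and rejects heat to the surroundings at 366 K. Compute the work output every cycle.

T_H = 455 °C → 455 + 273.15 = 728.15 K.
The Carnot efficiency is η = 1 − T_C/T_H = 1 − 366.00/728.15 = 0.4974.
W = η·Q_H = 0.4974 × 336 = 167 kJ.

W ≈ 167 kJ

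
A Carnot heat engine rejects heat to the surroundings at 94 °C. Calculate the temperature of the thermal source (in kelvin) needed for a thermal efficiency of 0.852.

T_H ≈ 2480 K

T_C = 94 °C → 94 + 273.15 = 367.15 K.
From η = 1 − T_C/T_H, solving for T_H gives T_H = T_C/(1 − η) = 367.15/(1 − 0.852) = 2480 K.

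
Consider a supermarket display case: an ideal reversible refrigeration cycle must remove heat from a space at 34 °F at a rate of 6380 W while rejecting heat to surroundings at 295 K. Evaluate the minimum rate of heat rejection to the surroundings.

T_C = 34 °F → (34 − 32) × 5/9 = 1.11 °C = 274.26 K.
For a reversible cycle Q_H/Q_C = T_H/T_C, so Q_H = Q_C·T_H/T_C = 6380 × 295.00/274.26 = 6860 W.

Q̇_H ≈ 6860 W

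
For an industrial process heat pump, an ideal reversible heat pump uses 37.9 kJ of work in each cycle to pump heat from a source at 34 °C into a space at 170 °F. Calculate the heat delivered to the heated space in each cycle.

T_H = 170 °F → (170 − 32) × 5/9 = 76.67 °C = 349.82 K.
T_C = 34 °C → 34 + 273.15 = 307.15 K.
Reversible heating COP: COP_HP = T_H/(T_H − T_C) = 349.82/42.67 = 8.1988.
Q_H = COP_HP · W = 8.1988 × 37.9 = 311 kJ.

Q_H ≈ 311 kJ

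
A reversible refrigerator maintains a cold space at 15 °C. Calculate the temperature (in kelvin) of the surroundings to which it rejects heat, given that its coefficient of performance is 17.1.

T_H ≈ 305 K

T_C = 15 °C → 15 + 273.15 = 288.15 K.
COP_R = T_C/(T_H − T_C) ⇒ T_H = T_C·(1 + 1/COP_R) = 288.15 × (1 + 1/17.1) = 305 K.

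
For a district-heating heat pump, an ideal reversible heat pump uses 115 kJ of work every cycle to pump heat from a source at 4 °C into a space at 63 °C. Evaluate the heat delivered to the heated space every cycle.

T_H = 63 °C → 63 + 273.15 = 336.15 K.
T_C = 4 °C → 4 + 273.15 = 277.15 K.
The Carnot heat-pump COP is COP_HP = T_H/(T_H − T_C) = 336.15/59.00 = 5.6975.
Q_H = COP_HP · W = 5.6975 × 115 = 655 kJ.

Q_H ≈ 655 kJ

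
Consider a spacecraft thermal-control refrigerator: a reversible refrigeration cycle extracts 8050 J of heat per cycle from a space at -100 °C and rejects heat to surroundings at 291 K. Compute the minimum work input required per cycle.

W_in ≈ 5479 J

T_C = -100 °C → -100 + 273.15 = 173.15 K.
Carnot COP: COP_R = T_C/(T_H − T_C) = 173.15/117.85 = 1.4692.
W = Q_C/COP_R = 8050/1.4692 = 5479 J.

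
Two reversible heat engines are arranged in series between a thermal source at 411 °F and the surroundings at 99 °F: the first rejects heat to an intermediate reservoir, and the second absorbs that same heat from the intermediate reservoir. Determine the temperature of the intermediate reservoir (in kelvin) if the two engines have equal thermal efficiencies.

T_H = 411 °F → (411 − 32) × 5/9 = 210.56 °C = 483.71 K.
T_C = 99 °F → (99 − 32) × 5/9 = 37.22 °C = 310.37 K.
Equal efficiencies require 1 − T_m/T_H = 1 − T_C/T_m, i.e. T_m/T_H = T_C/T_m, so T_m = √(T_H·T_C) = √(483.71 × 310.37) = 387 K.

T_m ≈ 387 K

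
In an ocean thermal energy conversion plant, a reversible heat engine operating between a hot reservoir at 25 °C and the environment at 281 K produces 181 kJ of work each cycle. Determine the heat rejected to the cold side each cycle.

Q_C ≈ 2970 kJ

T_H = 25 °C → 25 + 273.15 = 298.15 K.
The Carnot efficiency is η = 1 − T_C/T_H = 1 − 281.00/298.15 = 0.0575.
Since Q_C/Q_H = T_C/T_H and Q_H = W/η, Q_C = W·T_C/(T_H − T_C) = 181 × 281.00/17.15 = 2970 kJ.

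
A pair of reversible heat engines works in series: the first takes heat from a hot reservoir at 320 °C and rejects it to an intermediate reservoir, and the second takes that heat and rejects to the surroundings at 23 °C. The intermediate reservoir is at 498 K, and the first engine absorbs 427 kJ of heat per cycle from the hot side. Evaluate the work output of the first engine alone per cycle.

T_H = 320 °C → 320 + 273.15 = 593.15 K.
T_C = 23 °C → 23 + 273.15 = 296.15 K.
First-stage efficiency η₁ = 1 − T_m/T_H = 1 − 498.00/593.15 = 0.1604.
W₁ = η₁·Q_H = 0.1604 × 427 = 68.5 kJ.

W₁ ≈ 68.5 kJ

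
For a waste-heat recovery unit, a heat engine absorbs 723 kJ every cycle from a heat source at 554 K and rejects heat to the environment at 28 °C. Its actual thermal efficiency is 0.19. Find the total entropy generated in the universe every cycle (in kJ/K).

ΔS_univ ≈ 0.640 kJ/K

T_C = 28 °C → 28 + 273.15 = 301.15 K.
W = η·Q_H = 0.19 × 723 = 137.4 kJ, so Q_C = Q_H − W = 585.6 kJ.
Reservoir entropy changes: ΔS_H = −Q_H/T_H = −723/554.00 = -1.305 kJ/K and ΔS_C = +Q_C/T_C = 585.6/301.15 = 1.945 kJ/K.
ΔS_univ = −Q_H/T_H + Q_C/T_C = 0.640 kJ/K (> 0, since η = 0.19 < η_Carnot = 0.456).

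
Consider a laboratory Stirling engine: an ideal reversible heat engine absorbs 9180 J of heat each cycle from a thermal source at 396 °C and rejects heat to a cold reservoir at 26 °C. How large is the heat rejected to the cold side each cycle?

T_H = 396 °C → 396 + 273.15 = 669.15 K.
T_C = 26 °C → 26 + 273.15 = 299.15 K.
Since the cycle is reversible, η = 1 − T_C/T_H = 1 − 299.15/669.15 = 0.5529.
For a reversible cycle Q_C/Q_H = T_C/T_H, so Q_C = 9180 × 299.15/669.15 = 4104 J.

Q_C ≈ 4104 J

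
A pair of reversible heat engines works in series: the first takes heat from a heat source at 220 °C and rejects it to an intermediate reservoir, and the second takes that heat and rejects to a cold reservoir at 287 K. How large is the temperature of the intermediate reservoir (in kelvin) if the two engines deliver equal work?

T_H = 220 °C → 220 + 273.15 = 493.15 K.
For reversible stages Q_m = Q_H·(T_m/T_H). Setting W₁ = Q_H(1 − T_m/T_H) equal to W₂ = Q_m(1 − T_C/T_m) = Q_H·(T_m − T_C)/T_H gives T_H − T_m = T_m − T_C, so T_m = (T_H + T_C)/2 = (493.15 + 287.00)/2 = 390 K.

T_m ≈ 390 K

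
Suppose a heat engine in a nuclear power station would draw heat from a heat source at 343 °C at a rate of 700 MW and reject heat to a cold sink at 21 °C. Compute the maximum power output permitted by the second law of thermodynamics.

T_H = 343 °C → 343 + 273.15 = 616.15 K.
T_C = 21 °C → 21 + 273.15 = 294.15 K.
The second-law ceiling is the Carnot efficiency, η_max = 1 − T_C/T_H = 1 − 294.15/616.15 = 0.5226.
W_max = η_max · Q_H = 0.5226 × 700 = 366 MW.

Ẇ_max ≈ 366 MW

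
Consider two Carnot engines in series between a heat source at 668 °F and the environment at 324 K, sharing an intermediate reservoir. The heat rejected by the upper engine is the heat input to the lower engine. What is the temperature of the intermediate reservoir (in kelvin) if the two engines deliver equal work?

T_m ≈ 475 K

T_H = 668 °F → (668 − 32) × 5/9 = 353.33 °C = 626.48 K.
For reversible stages Q_m = Q_H·(T_m/T_H). Setting W₁ = Q_H(1 − T_m/T_H) equal to W₂ = Q_m(1 − T_C/T_m) = Q_H·(T_m − T_C)/T_H gives T_H − T_m = T_m − T_C, so T_m = (T_H + T_C)/2 = (626.48 + 324.00)/2 = 475 K.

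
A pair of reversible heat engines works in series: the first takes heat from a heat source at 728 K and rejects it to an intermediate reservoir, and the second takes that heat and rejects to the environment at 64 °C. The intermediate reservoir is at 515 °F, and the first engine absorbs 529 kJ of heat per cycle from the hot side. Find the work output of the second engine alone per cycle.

T_C = 64 °C → 64 + 273.15 = 337.15 K.
T_m = 515 °F → (515 − 32) × 5/9 = 268.33 °C = 541.48 K.
Heat entering the second stage: Q_m = Q_H·(T_m/T_H) = 529 × 541.48/728.00 = 393 kJ.
Second-stage efficiency η₂ = 1 − T_C/T_m = 1 − 337.15/541.48 = 0.3774, so W₂ = η₂·Q_m = 148 kJ.

W₂ ≈ 148 kJ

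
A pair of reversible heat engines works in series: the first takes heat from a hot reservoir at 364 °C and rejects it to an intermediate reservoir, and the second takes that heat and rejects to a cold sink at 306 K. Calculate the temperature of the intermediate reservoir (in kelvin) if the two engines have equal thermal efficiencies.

T_H = 364 °C → 364 + 273.15 = 637.15 K.
Equal efficiencies require 1 − T_m/T_H = 1 − T_C/T_m, i.e. T_m/T_H = T_C/T_m, so T_m = √(T_H·T_C) = √(637.15 × 306.00) = 442 K.

T_m ≈ 442 K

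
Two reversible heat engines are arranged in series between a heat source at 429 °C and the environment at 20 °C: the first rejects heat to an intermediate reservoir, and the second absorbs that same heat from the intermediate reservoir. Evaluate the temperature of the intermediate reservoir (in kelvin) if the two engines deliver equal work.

T_H = 429 °C → 429 + 273.15 = 702.15 K.
T_C = 20 °C → 20 + 273.15 = 293.15 K.
For reversible stages Q_m = Q_H·(T_m/T_H). Setting W₁ = Q_H(1 − T_m/T_H) equal to W₂ = Q_m(1 − T_C/T_m) = Q_H·(T_m − T_C)/T_H gives T_H − T_m = T_m − T_C, so T_m = (T_H + T_C)/2 = (702.15 + 293.15)/2 = 498 K.

T_m ≈ 498 K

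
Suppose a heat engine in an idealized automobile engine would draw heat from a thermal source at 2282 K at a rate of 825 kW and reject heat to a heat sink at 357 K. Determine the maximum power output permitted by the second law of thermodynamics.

Ẇ_max ≈ 696 kW

By the Carnot theorem, η_max = 1 − T_C/T_H = 1 − 357.00/2282.00 = 0.8436.
W_max = η_max · Q_H = 0.8436 × 825 = 696 kW.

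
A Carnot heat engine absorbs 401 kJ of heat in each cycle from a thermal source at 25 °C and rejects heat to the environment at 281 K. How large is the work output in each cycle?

T_H = 25 °C → 25 + 273.15 = 298.15 K.
The Carnot efficiency is η = 1 − T_C/T_H = 1 − 281.00/298.15 = 0.0575.
W = η·Q_H = 0.0575 × 401 = 23.1 kJ.

W ≈ 23.1 kJ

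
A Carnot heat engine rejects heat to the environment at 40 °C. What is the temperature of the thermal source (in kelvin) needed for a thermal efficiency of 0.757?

T_H ≈ 1290 K

T_C = 40 °C → 40 + 273.15 = 313.15 K.
From η = 1 − T_C/T_H, solving for T_H gives T_H = T_C/(1 − η) = 313.15/(1 − 0.757) = 1290 K.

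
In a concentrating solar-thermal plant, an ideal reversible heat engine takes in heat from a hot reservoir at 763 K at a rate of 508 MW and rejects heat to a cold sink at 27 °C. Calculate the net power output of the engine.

Ẇ ≈ 308 MW

T_C = 27 °C → 27 + 273.15 = 300.15 K.
For a reversible engine, η = 1 − T_C/T_H = 1 − 300.15/763.00 = 0.6066.
W = η·Q_H = 0.6066 × 508 = 308 MW.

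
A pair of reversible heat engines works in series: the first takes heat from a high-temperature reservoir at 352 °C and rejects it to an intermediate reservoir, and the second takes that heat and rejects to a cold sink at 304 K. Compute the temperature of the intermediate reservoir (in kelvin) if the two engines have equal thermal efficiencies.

T_H = 352 °C → 352 + 273.15 = 625.15 K.
Equal efficiencies require 1 − T_m/T_H = 1 − T_C/T_m, i.e. T_m/T_H = T_C/T_m, so T_m = √(T_H·T_C) = √(625.15 × 304.00) = 436 K.

T_m ≈ 436 K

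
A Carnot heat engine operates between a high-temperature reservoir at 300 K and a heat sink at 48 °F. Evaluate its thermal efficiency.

T_C = 48 °F → (48 − 32) × 5/9 = 8.89 °C = 282.04 K.
Carnot efficiency: η = 1 − T_C/T_H = 1 − 282.04/300.00 = 0.0599.

η ≈ 0.0599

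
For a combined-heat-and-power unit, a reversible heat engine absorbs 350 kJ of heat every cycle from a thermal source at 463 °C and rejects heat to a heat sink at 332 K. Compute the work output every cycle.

W ≈ 192 kJ

T_H = 463 °C → 463 + 273.15 = 736.15 K.
η_rev = 1 − T_C/T_H = 1 − 332.00/736.15 = 0.5490.
W = η·Q_H = 0.5490 × 350 = 192 kJ.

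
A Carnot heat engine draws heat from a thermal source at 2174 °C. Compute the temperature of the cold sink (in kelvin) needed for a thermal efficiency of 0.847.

T_H = 2174 °C → 2174 + 273.15 = 2447.15 K.
From η = 1 − T_C/T_H, T_C = T_H·(1 − η) = 2447.15 × (1 − 0.847) = 374 K.

T_C ≈ 374 K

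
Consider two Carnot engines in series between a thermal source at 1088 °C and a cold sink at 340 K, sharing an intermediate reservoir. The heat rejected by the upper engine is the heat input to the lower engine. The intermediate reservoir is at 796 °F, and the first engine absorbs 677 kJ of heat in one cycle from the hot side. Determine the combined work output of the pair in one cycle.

W_total ≈ 507.9 kJ

T_H = 1088 °C → 1088 + 273.15 = 1361.15 K.
Two reversible stages in series are equivalent to a single Carnot engine between T_H and T_C, so η_total = 1 − T_C/T_H = 1 − 340.00/1361.15 = 0.7502.
W_total = η_total · Q_H = 0.7502 × 677 = 507.9 kJ.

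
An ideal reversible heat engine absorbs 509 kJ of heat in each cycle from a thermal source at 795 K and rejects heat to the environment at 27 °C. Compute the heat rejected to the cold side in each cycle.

Q_C ≈ 192 kJ

T_C = 27 °C → 27 + 273.15 = 300.15 K.
η_rev = 1 − T_C/T_H = 1 − 300.15/795.00 = 0.6225.
For a reversible cycle Q_C/Q_H = T_C/T_H, so Q_C = 509 × 300.15/795.00 = 192 kJ.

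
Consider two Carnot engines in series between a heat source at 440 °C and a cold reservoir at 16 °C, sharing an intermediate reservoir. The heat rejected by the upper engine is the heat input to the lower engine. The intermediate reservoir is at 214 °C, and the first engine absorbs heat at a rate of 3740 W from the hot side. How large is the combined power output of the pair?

Ẇ_total ≈ 2220 W

T_H = 440 °C → 440 + 273.15 = 713.15 K.
T_C = 16 °C → 16 + 273.15 = 289.15 K.
Two reversible stages in series are equivalent to a single Carnot engine between T_H and T_C, so η_total = 1 − T_C/T_H = 1 − 289.15/713.15 = 0.5945.
W_total = η_total · Q_H = 0.5945 × 3740 = 2220 W.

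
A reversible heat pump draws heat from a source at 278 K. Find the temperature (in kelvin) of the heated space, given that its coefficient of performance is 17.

T_H ≈ 295 K

COP_HP = T_H/(T_H − T_C) ⇒ T_H = T_C·COP_HP/(COP_HP − 1) = 278.00 × 17/(17 − 1) = 295 K.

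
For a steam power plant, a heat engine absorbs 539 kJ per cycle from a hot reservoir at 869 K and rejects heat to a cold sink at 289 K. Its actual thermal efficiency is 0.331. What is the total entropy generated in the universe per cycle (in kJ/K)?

ΔS_univ ≈ 0.627 kJ/K

W = η·Q_H = 0.331 × 539 = 178.4 kJ, so Q_C = Q_H − W = 360.6 kJ.
Entropy balance on the reservoirs: −Q_H/T_H = -0.6203 kJ/K, +Q_C/T_C = 1.248 kJ/K.
ΔS_univ = −Q_H/T_H + Q_C/T_C = 0.627 kJ/K (> 0, since η = 0.331 < η_Carnot = 0.667).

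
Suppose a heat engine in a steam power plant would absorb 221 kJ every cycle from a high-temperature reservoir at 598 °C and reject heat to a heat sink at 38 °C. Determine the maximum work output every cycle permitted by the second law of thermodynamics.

W_max ≈ 142 kJ

T_H = 598 °C → 598 + 273.15 = 871.15 K.
T_C = 38 °C → 38 + 273.15 = 311.15 K.
The second-law ceiling is the Carnot efficiency, η_max = 1 − T_C/T_H = 1 − 311.15/871.15 = 0.6428.
W_max = η_max · Q_H = 0.6428 × 221 = 142 kJ.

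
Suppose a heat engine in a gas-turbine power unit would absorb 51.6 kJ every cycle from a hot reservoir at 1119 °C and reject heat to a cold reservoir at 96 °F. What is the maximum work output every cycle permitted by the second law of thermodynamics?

W_max ≈ 40.16 kJ

T_H = 1119 °C → 1119 + 273.15 = 1392.15 K.
T_C = 96 °F → (96 − 32) × 5/9 = 35.56 °C = 308.71 K.
The upper bound on efficiency is η_max = 1 − T_C/T_H = 1 − 308.71/1392.15 = 0.7783.
W_max = η_max · Q_H = 0.7783 × 51.6 = 40.16 kJ.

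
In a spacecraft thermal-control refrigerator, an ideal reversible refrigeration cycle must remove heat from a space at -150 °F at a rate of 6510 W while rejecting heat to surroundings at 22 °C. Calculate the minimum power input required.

Ẇ_in ≈ 4660 W

T_H = 22 °C → 22 + 273.15 = 295.15 K.
T_C = -150 °F → (-150 − 32) × 5/9 = -101.11 °C = 172.04 K.
Carnot COP: COP_R = T_C/(T_H − T_C) = 172.04/123.11 = 1.3974.
W = Q_C/COP_R = 6510/1.3974 = 4660 W.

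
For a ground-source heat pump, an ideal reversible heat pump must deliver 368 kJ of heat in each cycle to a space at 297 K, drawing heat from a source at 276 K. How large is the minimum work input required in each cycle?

The Carnot heat-pump COP is COP_HP = T_H/(T_H − T_C) = 297.00/21.00 = 14.1429.
W = Q_H/COP_HP = 368/14.1429 = 26.02 kJ.

W_in ≈ 26.02 kJ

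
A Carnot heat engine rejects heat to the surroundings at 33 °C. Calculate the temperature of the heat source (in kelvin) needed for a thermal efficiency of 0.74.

T_H ≈ 1177 K

T_C = 33 °C → 33 + 273.15 = 306.15 K.
From η = 1 − T_C/T_H, solving for T_H gives T_H = T_C/(1 − η) = 306.15/(1 − 0.74) = 1177 K.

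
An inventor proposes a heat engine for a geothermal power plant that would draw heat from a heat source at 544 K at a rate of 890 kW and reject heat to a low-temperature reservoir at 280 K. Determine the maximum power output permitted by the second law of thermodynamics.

Ẇ_max ≈ 431.9 kW

No engine can exceed the Carnot limit: η_max = 1 − T_C/T_H = 1 − 280.00/544.00 = 0.4853.
W_max = η_max · Q_H = 0.4853 × 890 = 431.9 kW.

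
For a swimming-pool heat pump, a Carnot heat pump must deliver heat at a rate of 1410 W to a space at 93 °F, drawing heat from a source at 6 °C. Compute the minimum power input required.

Ẇ_in ≈ 128 W

T_H = 93 °F → (93 − 32) × 5/9 = 33.89 °C = 307.04 K.
T_C = 6 °C → 6 + 273.15 = 279.15 K.
Reversible heating COP: COP_HP = T_H/(T_H − T_C) = 307.04/27.89 = 11.0094.
W = Q_H/COP_HP = 1410/11.0094 = 128 W.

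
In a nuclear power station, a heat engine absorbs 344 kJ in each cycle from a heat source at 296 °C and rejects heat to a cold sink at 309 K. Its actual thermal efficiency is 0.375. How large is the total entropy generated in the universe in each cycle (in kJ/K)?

T_H = 296 °C → 296 + 273.15 = 569.15 K.
W = η·Q_H = 0.375 × 344 = 129.0 kJ, so Q_C = Q_H − W = 215.0 kJ.
Entropy balance on the reservoirs: −Q_H/T_H = -0.6044 kJ/K, +Q_C/T_C = 0.6958 kJ/K.
ΔS_univ = −Q_H/T_H + Q_C/T_C = 0.0914 kJ/K (> 0, since η = 0.375 < η_Carnot = 0.457).

ΔS_univ ≈ 0.0914 kJ/K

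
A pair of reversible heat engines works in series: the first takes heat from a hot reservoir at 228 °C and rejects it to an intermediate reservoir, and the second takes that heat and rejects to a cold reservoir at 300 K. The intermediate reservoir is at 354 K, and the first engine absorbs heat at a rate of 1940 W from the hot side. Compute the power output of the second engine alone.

Ẇ₂ ≈ 209 W

T_H = 228 °C → 228 + 273.15 = 501.15 K.
Heat entering the second stage: Q_m = Q_H·(T_m/T_H) = 1940 × 354.00/501.15 = 1370 W.
Second-stage efficiency η₂ = 1 − T_C/T_m = 1 − 300.00/354.00 = 0.1525, so W₂ = η₂·Q_m = 209 W.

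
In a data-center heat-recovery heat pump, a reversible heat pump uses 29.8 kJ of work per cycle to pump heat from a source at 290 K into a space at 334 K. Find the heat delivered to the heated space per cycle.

COP_HP = T_H/(T_H − T_C) = 334.00/44.00 = 7.5909.
Q_H = COP_HP · W = 7.5909 × 29.8 = 226 kJ.

Q_H ≈ 226 kJ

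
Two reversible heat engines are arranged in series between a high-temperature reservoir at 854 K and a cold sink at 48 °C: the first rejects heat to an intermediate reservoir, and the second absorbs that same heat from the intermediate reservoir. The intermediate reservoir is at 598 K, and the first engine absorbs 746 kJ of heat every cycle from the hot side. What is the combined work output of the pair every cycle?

T_C = 48 °C → 48 + 273.15 = 321.15 K.
Two reversible stages in series are equivalent to a single Carnot engine between T_H and T_C, so η_total = 1 − T_C/T_H = 1 − 321.15/854.00 = 0.6239.
W_total = η_total · Q_H = 0.6239 × 746 = 465.5 kJ.

W_total ≈ 465.5 kJ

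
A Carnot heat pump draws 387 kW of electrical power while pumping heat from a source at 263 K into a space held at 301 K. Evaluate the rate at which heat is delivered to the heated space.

Reversible heating COP: COP_HP = T_H/(T_H − T_C) = 301.00/38.00 = 7.9211.
Q_H = COP_HP · W = 7.9211 × 387 = 3070 kW.

Q̇_H ≈ 3070 kW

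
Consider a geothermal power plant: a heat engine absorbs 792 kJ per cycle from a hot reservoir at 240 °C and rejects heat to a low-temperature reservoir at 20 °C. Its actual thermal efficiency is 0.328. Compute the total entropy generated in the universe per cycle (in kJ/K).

ΔS_univ ≈ 0.272 kJ/K

T_H = 240 °C → 240 + 273.15 = 513.15 K.
T_C = 20 °C → 20 + 273.15 = 293.15 K.
W = η·Q_H = 0.328 × 792 = 259.8 kJ, so Q_C = Q_H − W = 532.2 kJ.
Entropy balance on the reservoirs: −Q_H/T_H = -1.543 kJ/K, +Q_C/T_C = 1.816 kJ/K.
ΔS_univ = −Q_H/T_H + Q_C/T_C = 0.272 kJ/K (> 0, since η = 0.328 < η_Carnot = 0.429).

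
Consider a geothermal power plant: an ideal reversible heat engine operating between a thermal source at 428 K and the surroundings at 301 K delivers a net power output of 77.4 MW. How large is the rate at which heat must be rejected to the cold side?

For a reversible engine, η = 1 − T_C/T_H = 1 − 301.00/428.00 = 0.2967.
Since Q_C/Q_H = T_C/T_H and Q_H = W/η, Q_C = W·T_C/(T_H − T_C) = 77.4 × 301.00/127.00 = 183 MW.

Q̇_C ≈ 183 MW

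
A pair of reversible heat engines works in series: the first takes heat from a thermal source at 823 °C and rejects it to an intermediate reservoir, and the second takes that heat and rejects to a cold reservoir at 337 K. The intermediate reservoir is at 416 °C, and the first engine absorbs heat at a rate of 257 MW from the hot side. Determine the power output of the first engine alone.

Ẇ₁ ≈ 95.42 MW

T_H = 823 °C → 823 + 273.15 = 1096.15 K.
T_m = 416 °C → 416 + 273.15 = 689.15 K.
First-stage efficiency η₁ = 1 − T_m/T_H = 1 − 689.15/1096.15 = 0.3713.
W₁ = η₁·Q_H = 0.3713 × 257 = 95.42 MW.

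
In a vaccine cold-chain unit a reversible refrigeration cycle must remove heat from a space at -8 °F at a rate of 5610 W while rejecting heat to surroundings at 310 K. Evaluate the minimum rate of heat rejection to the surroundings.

T_C = -8 °F → (-8 − 32) × 5/9 = -22.22 °C = 250.93 K.
For a reversible cycle Q_H/Q_C = T_H/T_C, so Q_H = Q_C·T_H/T_C = 5610 × 310.00/250.93 = 6930 W.

Q̇_H ≈ 6930 W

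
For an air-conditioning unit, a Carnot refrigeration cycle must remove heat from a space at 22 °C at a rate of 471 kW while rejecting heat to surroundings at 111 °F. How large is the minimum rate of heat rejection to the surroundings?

Q̇_H ≈ 506 kW

T_H = 111 °F → (111 − 32) × 5/9 = 43.89 °C = 317.04 K.
T_C = 22 °C → 22 + 273.15 = 295.15 K.
For a reversible cycle Q_H/Q_C = T_H/T_C, so Q_H = Q_C·T_H/T_C = 471 × 317.04/295.15 = 506 kW.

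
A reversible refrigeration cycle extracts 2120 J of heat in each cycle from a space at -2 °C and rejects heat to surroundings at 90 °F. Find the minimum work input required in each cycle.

T_H = 90 °F → (90 − 32) × 5/9 = 32.22 °C = 305.37 K.
T_C = -2 °C → -2 + 273.15 = 271.15 K.
For a reversible refrigerator, COP_R = T_C/(T_H − T_C) = 271.15/34.22 = 7.9232.
W = Q_C/COP_R = 2120/7.9232 = 268 J.

W_in ≈ 268 J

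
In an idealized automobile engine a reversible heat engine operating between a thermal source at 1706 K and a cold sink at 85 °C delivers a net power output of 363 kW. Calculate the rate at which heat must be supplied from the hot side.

T_C = 85 °C → 85 + 273.15 = 358.15 K.
η_rev = 1 − T_C/T_H = 1 − 358.15/1706.00 = 0.7901.
Q_H = W/η = 363/0.7901 = 459 kW.

Q̇_H ≈ 459 kW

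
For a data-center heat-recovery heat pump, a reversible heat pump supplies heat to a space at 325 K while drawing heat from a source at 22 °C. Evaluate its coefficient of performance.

COP_HP ≈ 10.89

T_C = 22 °C → 22 + 273.15 = 295.15 K.
The Carnot heat-pump COP is COP_HP = T_H/(T_H − T_C) = 325.00/(325.00 − 295.15) = 10.89.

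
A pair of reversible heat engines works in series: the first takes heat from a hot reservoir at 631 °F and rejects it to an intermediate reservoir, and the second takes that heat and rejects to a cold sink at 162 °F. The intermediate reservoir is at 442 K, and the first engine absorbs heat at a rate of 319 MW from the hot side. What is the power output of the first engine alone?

T_H = 631 °F → (631 − 32) × 5/9 = 332.78 °C = 605.93 K.
T_C = 162 °F → (162 − 32) × 5/9 = 72.22 °C = 345.37 K.
First-stage efficiency η₁ = 1 − T_m/T_H = 1 − 442.00/605.93 = 0.2705.
W₁ = η₁·Q_H = 0.2705 × 319 = 86.30 MW.

Ẇ₁ ≈ 86.30 MW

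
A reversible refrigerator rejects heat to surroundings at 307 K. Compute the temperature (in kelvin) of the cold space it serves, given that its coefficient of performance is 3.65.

COP_R = T_C/(T_H − T_C) ⇒ T_C = T_H·COP_R/(1 + COP_R) = 307.00 × 3.65/(1 + 3.65) = 241.0 K.

T_C ≈ 241.0 K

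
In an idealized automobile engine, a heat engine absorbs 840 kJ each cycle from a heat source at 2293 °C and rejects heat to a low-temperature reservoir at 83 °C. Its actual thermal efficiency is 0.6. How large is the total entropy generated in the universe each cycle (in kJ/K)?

T_H = 2293 °C → 2293 + 273.15 = 2566.15 K.
T_C = 83 °C → 83 + 273.15 = 356.15 K.
W = η·Q_H = 0.6 × 840 = 504.0 kJ, so Q_C = Q_H − W = 336.0 kJ.
Reservoir entropy changes: ΔS_H = −Q_H/T_H = −840/2566.15 = -0.3273 kJ/K and ΔS_C = +Q_C/T_C = 336.0/356.15 = 0.9434 kJ/K.
ΔS_univ = −Q_H/T_H + Q_C/T_C = 0.616 kJ/K (> 0, since η = 0.6 < η_Carnot = 0.861).

ΔS_univ ≈ 0.616 kJ/K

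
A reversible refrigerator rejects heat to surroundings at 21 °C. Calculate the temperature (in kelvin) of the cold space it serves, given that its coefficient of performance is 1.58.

T_C ≈ 180.1 K

T_H = 21 °C → 21 + 273.15 = 294.15 K.
COP_R = T_C/(T_H − T_C) ⇒ T_C = T_H·COP_R/(1 + COP_R) = 294.15 × 1.58/(1 + 1.58) = 180.1 K.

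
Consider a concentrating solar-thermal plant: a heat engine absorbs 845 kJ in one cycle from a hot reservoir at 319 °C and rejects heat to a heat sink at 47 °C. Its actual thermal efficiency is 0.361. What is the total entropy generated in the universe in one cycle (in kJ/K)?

ΔS_univ ≈ 0.260 kJ/K

T_H = 319 °C → 319 + 273.15 = 592.15 K.
T_C = 47 °C → 47 + 273.15 = 320.15 K.
W = η·Q_H = 0.361 × 845 = 305.0 kJ, so Q_C = Q_H − W = 540.0 kJ.
Reservoir entropy changes: ΔS_H = −Q_H/T_H = −845/592.15 = -1.427 kJ/K and ΔS_C = +Q_C/T_C = 540.0/320.15 = 1.687 kJ/K.
ΔS_univ = −Q_H/T_H + Q_C/T_C = 0.260 kJ/K (> 0, since η = 0.361 < η_Carnot = 0.459).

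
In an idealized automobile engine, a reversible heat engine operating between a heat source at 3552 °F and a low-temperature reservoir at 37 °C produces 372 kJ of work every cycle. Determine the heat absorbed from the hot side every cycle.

Q_H ≈ 432 kJ

T_H = 3552 °F → (3552 − 32) × 5/9 = 1955.56 °C = 2228.71 K.
T_C = 37 °C → 37 + 273.15 = 310.15 K.
The Carnot efficiency is η = 1 − T_C/T_H = 1 − 310.15/2228.71 = 0.8608.
Q_H = W/η = 372/0.8608 = 432 kJ.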